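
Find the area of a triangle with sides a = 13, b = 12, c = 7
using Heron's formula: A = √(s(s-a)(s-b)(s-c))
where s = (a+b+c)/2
s = (13 + 12 + 7)/2 = 32/2 = 16
s − a = 3, s − b = 4, s − c = 9
s(s−a)(s−b)(s−c) = 16·3·4·9 = 1728
Area = √1728 ≈ 41.5692

s = 16.0, Area = 41.57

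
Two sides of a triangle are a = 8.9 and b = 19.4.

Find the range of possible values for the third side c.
Triangle inequality: |a − b| < c < a + b
|a − b| = |8.9 − 19.4| = 10.5
a + b = 8.9 + 19.4 = 28.3

10.5 < c < 28.3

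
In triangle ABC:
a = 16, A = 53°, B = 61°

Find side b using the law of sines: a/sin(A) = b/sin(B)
a/sin(A) = b/sin(B)  ⇒  b = a·sin(B)/sin(A) = 16·sin(61°)/sin(53°)
sin(61°) ≈ 0.87462, sin(53°) ≈ 0.798636
b ≈ 16·0.87462/0.798636 ≈ 13.9939/0.798636 ≈ 17.5223

b = 17.52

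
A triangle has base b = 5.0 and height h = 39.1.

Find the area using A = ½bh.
A = ½·b·h = ½·5.0·39.1 = ½·195.5 = 97.75

Area = 97.75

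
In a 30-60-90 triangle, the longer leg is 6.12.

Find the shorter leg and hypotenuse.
In a 30-60-90 triangle the sides are in ratio 1 : √3 : 2, so short leg = long leg/√3 and hypotenuse = 2·(short leg).
Short leg = 6.12/√3 ≈ 6.12/1.73205 ≈ 3.53338
Hypotenuse = 2·3.53338 ≈ 7.06677

Short leg = 3.533, Hypotenuse = 7.067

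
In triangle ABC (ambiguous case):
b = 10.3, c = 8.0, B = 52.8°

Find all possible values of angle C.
b/sin(B) = c/sin(C)  ⇒  sin(C) = c·sin(B)/b = 8.0·sin(52.8°)/10.3
sin(52.8°) ≈ 0.79653
sin(C) ≈ 8.0·0.79653/10.3 ≈ 6.37224/10.3 ≈ 0.618664
Candidate 1: C₁ = arcsin(0.618664) ≈ 38.2186°  →  A = 180° − 52.8° − 38.2186° ≈ 88.9814° > 0, valid
Candidate 2: C₂ = 180° − C₁ ≈ 141.781°  →  A = 180° − 52.8° − 141.781° ≈ -14.5814° ≤ 0, not a valid triangle

C = 38.22° (one solution)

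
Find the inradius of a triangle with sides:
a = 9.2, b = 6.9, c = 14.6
r = Area/s where s is the semi-perimeter.
s = (9.2 + 6.9 + 14.6)/2 = 30.7/2 = 15.35
Area = √(s(s−a)(s−b)(s−c)) = √(15.35·6.15·8.45·0.75) ≈ √598.276 ≈ 24.4597
r ≈ 24.4597/15.35 ≈ 1.59346

r = 1.593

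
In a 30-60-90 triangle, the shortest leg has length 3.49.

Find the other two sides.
In a 30-60-90 triangle the sides are in ratio 1 : √3 : 2 (short leg : long leg : hypotenuse).
Long leg = 3.49·√3 ≈ 3.49·1.73205 ≈ 6.04486
Hypotenuse = 2·3.49 = 6.98

Long leg = 3.49√3 = 6.045, Hypotenuse = 6.98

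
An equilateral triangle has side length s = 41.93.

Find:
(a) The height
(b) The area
(a) The height splits the triangle into two 30-60-90 halves: h = s·√3/2 = 41.93·1.73205/2 ≈ 72.6249/2 ≈ 36.3124
(b) Area = (√3/4)·s² = (√3/4)·41.93² = (√3/4)·1758.1249 ≈ 0.433013·1758.1249 ≈ 761.29

Height = 36.31, Area = 761.3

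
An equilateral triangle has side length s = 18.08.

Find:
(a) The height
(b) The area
(a) The height splits the triangle into two 30-60-90 halves: h = s·√3/2 = 18.08·1.73205/2 ≈ 31.3155/2 ≈ 15.6577
(b) Area = (√3/4)·s² = (√3/4)·18.08² = (√3/4)·326.8864 ≈ 0.433013·326.8864 ≈ 141.546

Height = 15.66, Area = 141.5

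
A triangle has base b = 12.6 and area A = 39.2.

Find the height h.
A = ½·b·h  ⇒  h = 2A/b = 2·39.2/12.6 = 78.4/12.6 ≈ 6.22222

h = 6.222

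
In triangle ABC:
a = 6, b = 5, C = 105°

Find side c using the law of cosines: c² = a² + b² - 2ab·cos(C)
c² = 6² + 5² − 2·6·5·cos(105°)
cos(105°) ≈ -0.258819
c² ≈ 36 + 25 − 60·(-0.258819) ≈ 61 + 15.5291 ≈ 76.5291
c ≈ √76.5291 ≈ 8.74809

c = 8.748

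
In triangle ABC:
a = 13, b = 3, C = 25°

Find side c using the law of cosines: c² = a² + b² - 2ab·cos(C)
c² = 13² + 3² − 2·13·3·cos(25°)
cos(25°) ≈ 0.906308
c² ≈ 169 + 9 − 78·(0.906308) ≈ 178 − 70.692 ≈ 107.308
c ≈ √107.308 ≈ 10.359

c = 10.36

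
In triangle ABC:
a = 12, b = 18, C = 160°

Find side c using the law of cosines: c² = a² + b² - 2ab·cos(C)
c² = 12² + 18² − 2·12·18·cos(160°)
cos(160°) ≈ -0.939693
c² ≈ 144 + 324 − 432·(-0.939693) ≈ 468 + 405.947 ≈ 873.947
c ≈ √873.947 ≈ 29.5626

c = 29.56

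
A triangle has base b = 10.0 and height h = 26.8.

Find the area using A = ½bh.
A = ½·b·h = ½·10.0·26.8 = ½·268 = 134

Area = 134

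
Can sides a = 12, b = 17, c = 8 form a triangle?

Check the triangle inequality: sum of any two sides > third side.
a + b vs c: 12 + 17 = 29 > 8  ✓
a + c vs b: 12 + 8 = 20 > 17  ✓
b + c vs a: 17 + 8 = 25 > 12  ✓

Yes, triangle inequality satisfied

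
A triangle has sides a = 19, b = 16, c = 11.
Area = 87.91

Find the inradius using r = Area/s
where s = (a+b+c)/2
s = (19 + 16 + 11)/2 = 46/2 = 23
r = Area/s = 87.91/23 ≈ 3.82217

r = 3.822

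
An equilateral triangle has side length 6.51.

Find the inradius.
r = Area/s with s the semi-perimeter.
Area = (√3/4)·6.51² = (√3/4)·42.3801 ≈ 0.433013·42.3801 ≈ 18.3511
s = 3·6.51/2 = 9.765
r ≈ 18.3511/9.765 ≈ 1.87928
(Equivalently r = side/(2√3) = 6.51/3.4641 ≈ 1.87928.)

r = 1.879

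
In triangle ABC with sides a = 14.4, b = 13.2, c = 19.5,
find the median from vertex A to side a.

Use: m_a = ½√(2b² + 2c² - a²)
m_a = ½√(2·13.2² + 2·19.5² − 14.4²) = ½√(2·174.24 + 2·380.25 − 207.36) = ½√(348.48 + 760.5 − 207.36) = ½√901.62
√901.62 ≈ 30.027, so m_a ≈ 15.0135

m_a = 15.01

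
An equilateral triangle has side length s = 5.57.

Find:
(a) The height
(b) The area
(a) The height splits the triangle into two 30-60-90 halves: h = s·√3/2 = 5.57·1.73205/2 ≈ 9.64752/2 ≈ 4.82376
(b) Area = (√3/4)·s² = (√3/4)·5.57² = (√3/4)·31.0249 ≈ 0.433013·31.0249 ≈ 13.4342

Height = 4.824, Area = 13.43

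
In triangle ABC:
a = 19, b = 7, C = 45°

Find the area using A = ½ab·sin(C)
A = ½·a·b·sin(C) = ½·19·7·sin(45°)
sin(45°) ≈ 0.707107
A ≈ ½·133·0.707107 = 66.5·0.707107 ≈ 47.0226

Area = 47.02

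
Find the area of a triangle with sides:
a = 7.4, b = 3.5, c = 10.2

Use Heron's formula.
s = (7.4 + 3.5 + 10.2)/2 = 21.1/2 = 10.55
s − a = 3.15, s − b = 7.05, s − c = 0.35
s(s−a)(s−b)(s−c) = 10.55·3.15·7.05·0.35 ≈ 82.0012
Area = √82.0012 ≈ 9.05545

Area = 9.055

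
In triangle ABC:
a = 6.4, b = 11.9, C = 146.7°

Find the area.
Two sides and the included angle (SAS): A = ½·a·b·sin(C) = ½·6.4·11.9·sin(146.7°)
sin(146.7°) ≈ 0.549023
A ≈ ½·76.16·0.549023 = 38.08·0.549023 ≈ 20.9068

Area = 20.91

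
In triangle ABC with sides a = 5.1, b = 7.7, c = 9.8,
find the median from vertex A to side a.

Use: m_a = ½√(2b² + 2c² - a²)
m_a = ½√(2·7.7² + 2·9.8² − 5.1²) = ½√(2·59.29 + 2·96.04 − 26.01) = ½√(118.58 + 192.08 − 26.01) = ½√284.65
√284.65 ≈ 16.8716, so m_a ≈ 8.43579

m_a = 8.436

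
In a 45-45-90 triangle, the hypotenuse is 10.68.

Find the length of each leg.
In a 45-45-90 triangle hypotenuse = leg·√2, so leg = hypotenuse/√2.
Leg = 10.68/√2 ≈ 10.68/1.41421 ≈ 7.5519

Each leg = 7.552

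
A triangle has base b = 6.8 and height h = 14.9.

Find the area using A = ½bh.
A = ½·b·h = ½·6.8·14.9 = ½·101.32 = 50.66

Area = 50.66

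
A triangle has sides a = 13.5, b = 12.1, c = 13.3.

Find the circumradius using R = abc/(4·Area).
First find the area with Heron's formula.
s = (13.5 + 12.1 + 13.3)/2 = 19.45
Area = √(s(s−a)(s−b)(s−c)) = √(19.45·5.95·7.35·6.15) ≈ √5231.17 ≈ 72.3268
abc = 13.5·12.1·13.3 = 2172.555
R = abc/(4·Area) ≈ 2172.555/(4·72.3268) = 2172.555/289.307 ≈ 7.5095

R = 7.51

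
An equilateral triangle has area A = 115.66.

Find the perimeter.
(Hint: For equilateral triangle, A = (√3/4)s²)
A = (√3/4)s²  ⇒  s² = 4A/√3 = 4·115.66/√3 = 462.64/1.73205 ≈ 267.105
s ≈ √267.105 ≈ 16.3434
Perimeter = 3s ≈ 3·16.3434 ≈ 49.0301

Perimeter = 49.03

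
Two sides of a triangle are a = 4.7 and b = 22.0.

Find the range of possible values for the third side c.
Triangle inequality: |a − b| < c < a + b
|a − b| = |4.7 − 22.0| = 17.3
a + b = 4.7 + 22.0 = 26.7

17.3 < c < 26.7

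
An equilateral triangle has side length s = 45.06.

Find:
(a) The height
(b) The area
(a) The height splits the triangle into two 30-60-90 halves: h = s·√3/2 = 45.06·1.73205/2 ≈ 78.0462/2 ≈ 39.0231
(b) Area = (√3/4)·s² = (√3/4)·45.06² = (√3/4)·2030.4036 ≈ 0.433013·2030.4036 ≈ 879.191

Height = 39.02, Area = 879.2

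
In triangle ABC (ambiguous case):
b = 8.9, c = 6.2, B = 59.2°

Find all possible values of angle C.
b/sin(B) = c/sin(C)  ⇒  sin(C) = c·sin(B)/b = 6.2·sin(59.2°)/8.9
sin(59.2°) ≈ 0.85896
sin(C) ≈ 6.2·0.85896/8.9 ≈ 5.32555/8.9 ≈ 0.598377
Candidate 1: C₁ = arcsin(0.598377) ≈ 36.7537°  →  A = 180° − 59.2° − 36.7537° ≈ 84.0463° > 0, valid
Candidate 2: C₂ = 180° − C₁ ≈ 143.246°  →  A = 180° − 59.2° − 143.246° ≈ -22.4463° ≤ 0, not a valid triangle

C = 36.75° (one solution)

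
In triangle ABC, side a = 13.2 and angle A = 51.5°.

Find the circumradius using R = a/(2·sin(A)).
R = a/(2·sin(A)) = 13.2/(2·sin(51.5°))
sin(51.5°) ≈ 0.782608
R ≈ 13.2/(2·0.782608) = 13.2/1.56522 ≈ 8.43334

R = 8.433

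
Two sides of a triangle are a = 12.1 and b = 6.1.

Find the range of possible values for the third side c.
Triangle inequality: |a − b| < c < a + b
|a − b| = |12.1 − 6.1| = 6
a + b = 12.1 + 6.1 = 18.2

6 < c < 18.2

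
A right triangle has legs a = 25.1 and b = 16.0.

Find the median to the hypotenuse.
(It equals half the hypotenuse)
Hypotenuse c = √(a² + b²) = √(630.01 + 256) = √886.01 ≈ 29.7659
Median to hypotenuse = c/2 ≈ 29.7659/2 ≈ 14.883

Median = 14.88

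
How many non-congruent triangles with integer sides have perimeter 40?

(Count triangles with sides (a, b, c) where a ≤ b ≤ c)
Let a ≤ b ≤ c with a + b + c = 40. The only binding inequality is a + b > c, i.e. 40 − c > c, so c < 40/2; and c ≥ 40/3 since c is the largest side.
So 14 ≤ c ≤ 19. For each c, b runs from ⌈(40 − c)/2⌉ up to c (then a = 40 − b − c satisfies 1 ≤ a ≤ b automatically), giving c − ⌈(40 − c)/2⌉ + 1 choices.
Summing over c: 2 + 3 + 5 + 6 + 8 + 9 = 33
Check (closed form: nearest integer to p²/48 for even p, (p+3)²/48 for odd p): 40²/48 = 1600/48 ≈ 33.33 → 33

33 triangles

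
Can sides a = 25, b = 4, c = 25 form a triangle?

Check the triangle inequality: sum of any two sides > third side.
a + b vs c: 25 + 4 = 29 > 25  ✓
a + c vs b: 25 + 25 = 50 > 4  ✓
b + c vs a: 4 + 25 = 29 > 25  ✓

Yes, triangle inequality satisfied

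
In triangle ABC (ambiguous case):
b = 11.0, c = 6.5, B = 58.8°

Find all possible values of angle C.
b/sin(B) = c/sin(C)  ⇒  sin(C) = c·sin(B)/b = 6.5·sin(58.8°)/11.0
sin(58.8°) ≈ 0.855364
sin(C) ≈ 6.5·0.855364/11.0 ≈ 5.55987/11.0 ≈ 0.505443
Candidate 1: C₁ = arcsin(0.505443) ≈ 30.3607°  →  A = 180° − 58.8° − 30.3607° ≈ 90.8393° > 0, valid
Candidate 2: C₂ = 180° − C₁ ≈ 149.639°  →  A = 180° − 58.8° − 149.639° ≈ -28.4393° ≤ 0, not a valid triangle

C = 30.36° (one solution)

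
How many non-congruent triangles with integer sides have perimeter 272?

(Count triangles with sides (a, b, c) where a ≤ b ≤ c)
Let a ≤ b ≤ c with a + b + c = 272. The only binding inequality is a + b > c, i.e. 272 − c > c, so c < 272/2; and c ≥ 272/3 since c is the largest side.
So 91 ≤ c ≤ 135. For each c, b runs from ⌈(272 − c)/2⌉ up to c (then a = 272 − b − c satisfies 1 ≤ a ≤ b automatically), giving c − ⌈(272 − c)/2⌉ + 1 choices.
Summing over c: 1 + 3 + 4 + 6 + … + 66 + 67  (45 terms, c = 91, …, 135) = 1541
Check (closed form: nearest integer to p²/48 for even p, (p+3)²/48 for odd p): 272²/48 = 73984/48 ≈ 1541.33 → 1541

1541 triangles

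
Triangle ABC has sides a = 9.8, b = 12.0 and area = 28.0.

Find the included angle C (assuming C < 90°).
Area = ½·a·b·sin(C)  ⇒  sin(C) = 2·Area/(a·b) = 2·28.0/(9.8·12.0) = 56/117.6 ≈ 0.47619
C = arcsin(0.47619) ≈ 28.4369° (taking the acute solution since C < 90°)

C = 28.44°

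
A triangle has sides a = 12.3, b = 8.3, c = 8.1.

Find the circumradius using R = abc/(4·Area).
First find the area with Heron's formula.
s = (12.3 + 8.3 + 8.1)/2 = 14.35
Area = √(s(s−a)(s−b)(s−c)) = √(14.35·2.05·6.05·6.25) ≈ √1112.35 ≈ 33.3519
abc = 12.3·8.3·8.1 = 826.929
R = abc/(4·Area) ≈ 826.929/(4·33.3519) = 826.929/133.408 ≈ 6.19851

R = 6.199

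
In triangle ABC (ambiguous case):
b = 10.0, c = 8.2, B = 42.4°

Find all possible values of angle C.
b/sin(B) = c/sin(C)  ⇒  sin(C) = c·sin(B)/b = 8.2·sin(42.4°)/10.0
sin(42.4°) ≈ 0.674302
sin(C) ≈ 8.2·0.674302/10.0 ≈ 5.52928/10.0 ≈ 0.552928
Candidate 1: C₁ = arcsin(0.552928) ≈ 33.5681°  →  A = 180° − 42.4° − 33.5681° ≈ 104.032° > 0, valid
Candidate 2: C₂ = 180° − C₁ ≈ 146.432°  →  A = 180° − 42.4° − 146.432° ≈ -8.8319° ≤ 0, not a valid triangle

C = 33.57° (one solution)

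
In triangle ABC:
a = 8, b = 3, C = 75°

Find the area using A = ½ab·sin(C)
A = ½·a·b·sin(C) = ½·8·3·sin(75°)
sin(75°) ≈ 0.965926
A ≈ ½·24·0.965926 = 12·0.965926 ≈ 11.5911

Area = 11.59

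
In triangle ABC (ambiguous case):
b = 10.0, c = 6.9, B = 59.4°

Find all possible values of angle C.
b/sin(B) = c/sin(C)  ⇒  sin(C) = c·sin(B)/b = 6.9·sin(59.4°)/10.0
sin(59.4°) ≈ 0.860742
sin(C) ≈ 6.9·0.860742/10.0 ≈ 5.93912/10.0 ≈ 0.593912
Candidate 1: C₁ = arcsin(0.593912) ≈ 36.4351°  →  A = 180° − 59.4° − 36.4351° ≈ 84.1649° > 0, valid
Candidate 2: C₂ = 180° − C₁ ≈ 143.565°  →  A = 180° − 59.4° − 143.565° ≈ -22.9649° ≤ 0, not a valid triangle

C = 36.44° (one solution)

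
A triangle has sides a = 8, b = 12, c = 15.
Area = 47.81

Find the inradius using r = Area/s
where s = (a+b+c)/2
s = (8 + 12 + 15)/2 = 35/2 = 17.5
r = Area/s = 47.81/17.5 ≈ 2.732

r = 2.732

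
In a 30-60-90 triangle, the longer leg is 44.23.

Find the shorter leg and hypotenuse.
In a 30-60-90 triangle the sides are in ratio 1 : √3 : 2, so short leg = long leg/√3 and hypotenuse = 2·(short leg).
Short leg = 44.23/√3 ≈ 44.23/1.73205 ≈ 25.5362
Hypotenuse = 2·25.5362 ≈ 51.0724

Short leg = 25.54, Hypotenuse = 51.07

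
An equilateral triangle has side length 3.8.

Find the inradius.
r = Area/s with s the semi-perimeter.
Area = (√3/4)·3.8² = (√3/4)·14.44 ≈ 0.433013·14.44 ≈ 6.2527
s = 3·3.8/2 = 5.7
r ≈ 6.2527/5.7 ≈ 1.09697
(Equivalently r = side/(2√3) = 3.8/3.4641 ≈ 1.09697.)

r = 1.097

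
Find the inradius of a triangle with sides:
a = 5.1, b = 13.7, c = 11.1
r = Area/s where s is the semi-perimeter.
s = (5.1 + 13.7 + 11.1)/2 = 29.9/2 = 14.95
Area = √(s(s−a)(s−b)(s−c)) = √(14.95·9.85·1.25·3.85) ≈ √708.677 ≈ 26.621
r ≈ 26.621/14.95 ≈ 1.78067

r = 1.781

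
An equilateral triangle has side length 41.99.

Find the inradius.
r = Area/s with s the semi-perimeter.
Area = (√3/4)·41.99² = (√3/4)·1763.1601 ≈ 0.433013·1763.1601 ≈ 763.471
s = 3·41.99/2 = 62.985
r ≈ 763.471/62.985 ≈ 12.1215
(Equivalently r = side/(2√3) = 41.99/3.4641 ≈ 12.1215.)

r = 12.12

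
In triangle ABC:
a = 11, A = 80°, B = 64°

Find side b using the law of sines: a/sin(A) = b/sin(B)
a/sin(A) = b/sin(B)  ⇒  b = a·sin(B)/sin(A) = 11·sin(64°)/sin(80°)
sin(64°) ≈ 0.898794, sin(80°) ≈ 0.984808
b ≈ 11·0.898794/0.984808 ≈ 9.88673/0.984808 ≈ 10.0393

b = 10.04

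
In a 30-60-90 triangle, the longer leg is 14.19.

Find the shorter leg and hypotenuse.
In a 30-60-90 triangle the sides are in ratio 1 : √3 : 2, so short leg = long leg/√3 and hypotenuse = 2·(short leg).
Short leg = 14.19/√3 ≈ 14.19/1.73205 ≈ 8.1926
Hypotenuse = 2·8.1926 ≈ 16.3852

Short leg = 8.193, Hypotenuse = 16.39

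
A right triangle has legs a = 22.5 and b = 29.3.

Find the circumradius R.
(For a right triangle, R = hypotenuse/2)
Hypotenuse c = √(a² + b²) = √(506.25 + 858.49) = √1364.74 ≈ 36.9424
R = c/2 ≈ 36.9424/2 ≈ 18.4712

R = 18.47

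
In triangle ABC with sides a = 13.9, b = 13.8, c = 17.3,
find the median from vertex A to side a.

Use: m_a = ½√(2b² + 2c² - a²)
m_a = ½√(2·13.8² + 2·17.3² − 13.9²) = ½√(2·190.44 + 2·299.29 − 193.21) = ½√(380.88 + 598.58 − 193.21) = ½√786.25
√786.25 ≈ 28.0401, so m_a ≈ 14.0201

m_a = 14.02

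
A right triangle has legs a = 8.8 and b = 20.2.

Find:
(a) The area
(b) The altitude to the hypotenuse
(a) The legs are perpendicular, so Area = ½·a·b = ½·8.8·20.2 = ½·177.76 = 88.88
(b) Hypotenuse c = √(a² + b²) = √(77.44 + 408.04) = √485.48 ≈ 22.0336
    Area = ½·c·h_c  ⇒  h_c = 2·Area/c = 177.76/22.0336 ≈ 8.06767

Area = 88.88, h_c = 8.068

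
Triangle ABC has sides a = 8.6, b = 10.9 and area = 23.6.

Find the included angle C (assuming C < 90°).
Area = ½·a·b·sin(C)  ⇒  sin(C) = 2·Area/(a·b) = 2·23.6/(8.6·10.9) = 47.2/93.74 ≈ 0.50352
C = arcsin(0.50352) ≈ 30.2332° (taking the acute solution since C < 90°)

C = 30.23°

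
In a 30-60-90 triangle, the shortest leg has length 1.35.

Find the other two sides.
In a 30-60-90 triangle the sides are in ratio 1 : √3 : 2 (short leg : long leg : hypotenuse).
Long leg = 1.35·√3 ≈ 1.35·1.73205 ≈ 2.33827
Hypotenuse = 2·1.35 = 2.7

Long leg = 1.35√3 = 2.338, Hypotenuse = 2.7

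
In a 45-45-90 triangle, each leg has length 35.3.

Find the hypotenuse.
In a 45-45-90 triangle the sides are in ratio 1 : 1 : √2, so hypotenuse = leg·√2.
Hypotenuse = 35.3·√2 ≈ 35.3·1.41421 ≈ 49.9217

Hypotenuse = 35.3√2 = 49.92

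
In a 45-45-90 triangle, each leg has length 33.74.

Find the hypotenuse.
In a 45-45-90 triangle the sides are in ratio 1 : 1 : √2, so hypotenuse = leg·√2.
Hypotenuse = 33.74·√2 ≈ 33.74·1.41421 ≈ 47.7156

Hypotenuse = 33.74√2 = 47.72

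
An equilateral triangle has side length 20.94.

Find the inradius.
r = Area/s with s the semi-perimeter.
Area = (√3/4)·20.94² = (√3/4)·438.4836 ≈ 0.433013·438.4836 ≈ 189.869
s = 3·20.94/2 = 31.41
r ≈ 189.869/31.41 ≈ 6.04486
(Equivalently r = side/(2√3) = 20.94/3.4641 ≈ 6.04486.)

r = 6.045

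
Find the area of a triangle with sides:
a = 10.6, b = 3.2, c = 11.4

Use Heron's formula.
s = (10.6 + 3.2 + 11.4)/2 = 25.2/2 = 12.6
s − a = 2, s − b = 9.4, s − c = 1.2
s(s−a)(s−b)(s−c) = 12.6·2·9.4·1.2 ≈ 284.256
Area = √284.256 ≈ 16.8599

Area = 16.86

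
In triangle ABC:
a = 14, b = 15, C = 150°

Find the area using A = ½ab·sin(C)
A = ½·a·b·sin(C) = ½·14·15·sin(150°)
sin(150°) ≈ 0.5
A ≈ ½·210·0.5 = 105·0.5 ≈ 52.5

Area = 52.5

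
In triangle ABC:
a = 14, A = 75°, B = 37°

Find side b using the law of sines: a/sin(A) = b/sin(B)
a/sin(A) = b/sin(B)  ⇒  b = a·sin(B)/sin(A) = 14·sin(37°)/sin(75°)
sin(37°) ≈ 0.601815, sin(75°) ≈ 0.965926
b ≈ 14·0.601815/0.965926 ≈ 8.42541/0.965926 ≈ 8.72263

b = 8.723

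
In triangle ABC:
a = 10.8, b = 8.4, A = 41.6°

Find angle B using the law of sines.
a/sin(A) = b/sin(B)  ⇒  sin(B) = b·sin(A)/a = 8.4·sin(41.6°)/10.8
sin(41.6°) ≈ 0.663926
sin(B) ≈ 8.4·0.663926/10.8 ≈ 5.57698/10.8 ≈ 0.516387
B = arcsin(0.516387) ≈ 31.0902°
(Since b ≤ a we need B ≤ A, so the obtuse alternative 180° − 31.0902° ≈ 148.91° is rejected.)

B = 31.09°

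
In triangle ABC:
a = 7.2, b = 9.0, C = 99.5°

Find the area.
Two sides and the included angle (SAS): A = ½·a·b·sin(C) = ½·7.2·9.0·sin(99.5°)
sin(99.5°) ≈ 0.986286
A ≈ ½·64.8·0.986286 = 32.4·0.986286 ≈ 31.9557

Area = 31.96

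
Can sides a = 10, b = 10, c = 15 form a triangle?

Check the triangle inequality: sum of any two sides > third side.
a + b vs c: 10 + 10 = 20 > 15  ✓
a + c vs b: 10 + 15 = 25 > 10  ✓
b + c vs a: 10 + 15 = 25 > 10  ✓

Yes, triangle inequality satisfied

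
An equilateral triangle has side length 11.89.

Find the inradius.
r = Area/s with s the semi-perimeter.
Area = (√3/4)·11.89² = (√3/4)·141.3721 ≈ 0.433013·141.3721 ≈ 61.2159
s = 3·11.89/2 = 17.835
r ≈ 61.2159/17.835 ≈ 3.43235
(Equivalently r = side/(2√3) = 11.89/3.4641 ≈ 3.43235.)

r = 3.432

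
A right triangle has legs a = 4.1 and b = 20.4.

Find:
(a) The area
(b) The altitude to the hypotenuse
(a) The legs are perpendicular, so Area = ½·a·b = ½·4.1·20.4 = ½·83.64 = 41.82
(b) Hypotenuse c = √(a² + b²) = √(16.81 + 416.16) = √432.97 ≈ 20.8079
    Area = ½·c·h_c  ⇒  h_c = 2·Area/c = 83.64/20.8079 ≈ 4.01962

Area = 41.82, h_c = 4.02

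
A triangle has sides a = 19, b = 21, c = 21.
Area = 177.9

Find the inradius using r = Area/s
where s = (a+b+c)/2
s = (19 + 21 + 21)/2 = 61/2 = 30.5
r = Area/s = 177.9/30.5 ≈ 5.83279

r = 5.833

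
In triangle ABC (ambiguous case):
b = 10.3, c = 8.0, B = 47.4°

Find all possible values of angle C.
b/sin(B) = c/sin(C)  ⇒  sin(C) = c·sin(B)/b = 8.0·sin(47.4°)/10.3
sin(47.4°) ≈ 0.736097
sin(C) ≈ 8.0·0.736097/10.3 ≈ 5.88878/10.3 ≈ 0.571726
Candidate 1: C₁ = arcsin(0.571726) ≈ 34.8707°  →  A = 180° − 47.4° − 34.8707° ≈ 97.7293° > 0, valid
Candidate 2: C₂ = 180° − C₁ ≈ 145.129°  →  A = 180° − 47.4° − 145.129° ≈ -12.5293° ≤ 0, not a valid triangle

C = 34.87° (one solution)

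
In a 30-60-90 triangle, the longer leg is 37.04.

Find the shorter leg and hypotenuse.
In a 30-60-90 triangle the sides are in ratio 1 : √3 : 2, so short leg = long leg/√3 and hypotenuse = 2·(short leg).
Short leg = 37.04/√3 ≈ 37.04/1.73205 ≈ 21.3851
Hypotenuse = 2·21.3851 ≈ 42.7701

Short leg = 21.39, Hypotenuse = 42.77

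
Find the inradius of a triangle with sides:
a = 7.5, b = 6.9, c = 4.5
r = Area/s where s is the semi-perimeter.
s = (7.5 + 6.9 + 4.5)/2 = 18.9/2 = 9.45
Area = √(s(s−a)(s−b)(s−c)) = √(9.45·1.95·2.55·4.95) ≈ √232.601 ≈ 15.2513
r ≈ 15.2513/9.45 ≈ 1.61389

r = 1.614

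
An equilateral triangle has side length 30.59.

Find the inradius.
r = Area/s with s the semi-perimeter.
Area = (√3/4)·30.59² = (√3/4)·935.7481 ≈ 0.433013·935.7481 ≈ 405.191
s = 3·30.59/2 = 45.885
r ≈ 405.191/45.885 ≈ 8.83057
(Equivalently r = side/(2√3) = 30.59/3.4641 ≈ 8.83057.)

r = 8.831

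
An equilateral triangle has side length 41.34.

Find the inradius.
r = Area/s with s the semi-perimeter.
Area = (√3/4)·41.34² = (√3/4)·1708.9956 ≈ 0.433013·1708.9956 ≈ 740.017
s = 3·41.34/2 = 62.01
r ≈ 740.017/62.01 ≈ 11.9338
(Equivalently r = side/(2√3) = 41.34/3.4641 ≈ 11.9338.)

r = 11.93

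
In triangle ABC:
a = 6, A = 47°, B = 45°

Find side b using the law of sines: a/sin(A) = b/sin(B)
a/sin(A) = b/sin(B)  ⇒  b = a·sin(B)/sin(A) = 6·sin(45°)/sin(47°)
sin(45°) ≈ 0.707107, sin(47°) ≈ 0.731354
b ≈ 6·0.707107/0.731354 ≈ 4.24264/0.731354 ≈ 5.80108

b = 5.801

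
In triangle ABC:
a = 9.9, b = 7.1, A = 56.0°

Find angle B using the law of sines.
a/sin(A) = b/sin(B)  ⇒  sin(B) = b·sin(A)/a = 7.1·sin(56.0°)/9.9
sin(56.0°) ≈ 0.829038
sin(B) ≈ 7.1·0.829038/9.9 ≈ 5.88617/9.9 ≈ 0.594562
B = arcsin(0.594562) ≈ 36.4814°
(Since b ≤ a we need B ≤ A, so the obtuse alternative 180° − 36.4814° ≈ 143.519° is rejected.)

B = 36.48°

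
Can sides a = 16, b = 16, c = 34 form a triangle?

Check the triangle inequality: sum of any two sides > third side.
a + b vs c: 16 + 16 = 32 ≤ 34  ✗
a + c vs b: 16 + 34 = 50 > 16  ✓
b + c vs a: 16 + 34 = 50 > 16  ✓

No: 16 + 16 = 32 is not > 34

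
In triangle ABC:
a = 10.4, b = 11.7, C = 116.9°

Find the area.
Two sides and the included angle (SAS): A = ½·a·b·sin(C) = ½·10.4·11.7·sin(116.9°)
sin(116.9°) ≈ 0.891798
A ≈ ½·121.68·0.891798 = 60.84·0.891798 ≈ 54.257

Area = 54.26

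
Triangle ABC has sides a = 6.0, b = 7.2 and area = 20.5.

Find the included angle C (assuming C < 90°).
Area = ½·a·b·sin(C)  ⇒  sin(C) = 2·Area/(a·b) = 2·20.5/(6.0·7.2) = 41/43.2 ≈ 0.949074
C = arcsin(0.949074) ≈ 71.636° (taking the acute solution since C < 90°)

C = 71.64°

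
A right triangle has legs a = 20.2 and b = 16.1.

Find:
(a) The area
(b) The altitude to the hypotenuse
(a) The legs are perpendicular, so Area = ½·a·b = ½·20.2·16.1 = ½·325.22 = 162.61
(b) Hypotenuse c = √(a² + b²) = √(408.04 + 259.21) = √667.25 ≈ 25.8312
    Area = ½·c·h_c  ⇒  h_c = 2·Area/c = 325.22/25.8312 ≈ 12.5902

Area = 162.61, h_c = 12.59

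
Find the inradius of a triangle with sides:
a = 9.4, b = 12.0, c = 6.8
r = Area/s where s is the semi-perimeter.
s = (9.4 + 12.0 + 6.8)/2 = 28.2/2 = 14.1
Area = √(s(s−a)(s−b)(s−c)) = √(14.1·4.7·2.1·7.3) ≈ √1015.92 ≈ 31.8735
r ≈ 31.8735/14.1 ≈ 2.26053

r = 2.261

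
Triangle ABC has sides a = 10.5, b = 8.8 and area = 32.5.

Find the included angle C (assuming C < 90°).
Area = ½·a·b·sin(C)  ⇒  sin(C) = 2·Area/(a·b) = 2·32.5/(10.5·8.8) = 65/92.4 ≈ 0.703463
C = arcsin(0.703463) ≈ 44.7055° (taking the acute solution since C < 90°)

C = 44.71°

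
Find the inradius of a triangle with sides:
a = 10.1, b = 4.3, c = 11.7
r = Area/s where s is the semi-perimeter.
s = (10.1 + 4.3 + 11.7)/2 = 26.1/2 = 13.05
Area = √(s(s−a)(s−b)(s−c)) = √(13.05·2.95·8.75·1.35) ≈ √454.752 ≈ 21.3249
r ≈ 21.3249/13.05 ≈ 1.63409

r = 1.634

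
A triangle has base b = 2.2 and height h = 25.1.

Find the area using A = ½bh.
A = ½·b·h = ½·2.2·25.1 = ½·55.22 = 27.61

Area = 27.61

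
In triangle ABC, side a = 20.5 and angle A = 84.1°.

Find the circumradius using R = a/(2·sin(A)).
R = a/(2·sin(A)) = 20.5/(2·sin(84.1°))
sin(84.1°) ≈ 0.994703
R ≈ 20.5/(2·0.994703) = 20.5/1.98941 ≈ 10.3046

R = 10.3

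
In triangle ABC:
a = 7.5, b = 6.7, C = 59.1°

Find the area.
Two sides and the included angle (SAS): A = ½·a·b·sin(C) = ½·7.5·6.7·sin(59.1°)
sin(59.1°) ≈ 0.858065
A ≈ ½·50.25·0.858065 = 25.125·0.858065 ≈ 21.5589

Area = 21.56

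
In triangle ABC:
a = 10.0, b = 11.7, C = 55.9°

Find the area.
Two sides and the included angle (SAS): A = ½·a·b·sin(C) = ½·10.0·11.7·sin(55.9°)
sin(55.9°) ≈ 0.82806
A ≈ ½·117·0.82806 = 58.5·0.82806 ≈ 48.4415

Area = 48.44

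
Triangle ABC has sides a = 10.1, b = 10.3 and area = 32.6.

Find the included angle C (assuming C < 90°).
Area = ½·a·b·sin(C)  ⇒  sin(C) = 2·Area/(a·b) = 2·32.6/(10.1·10.3) = 65.2/104.03 ≈ 0.626742
C = arcsin(0.626742) ≈ 38.8102° (taking the acute solution since C < 90°)

C = 38.81°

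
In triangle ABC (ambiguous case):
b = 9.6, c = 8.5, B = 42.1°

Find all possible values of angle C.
b/sin(B) = c/sin(C)  ⇒  sin(C) = c·sin(B)/b = 8.5·sin(42.1°)/9.6
sin(42.1°) ≈ 0.670427
sin(C) ≈ 8.5·0.670427/9.6 ≈ 5.69863/9.6 ≈ 0.593607
Candidate 1: C₁ = arcsin(0.593607) ≈ 36.4134°  →  A = 180° − 42.1° − 36.4134° ≈ 101.487° > 0, valid
Candidate 2: C₂ = 180° − C₁ ≈ 143.587°  →  A = 180° − 42.1° − 143.587° ≈ -5.6866° ≤ 0, not a valid triangle

C = 36.41° (one solution)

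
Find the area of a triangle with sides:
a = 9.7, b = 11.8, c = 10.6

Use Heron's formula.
s = (9.7 + 11.8 + 10.6)/2 = 32.1/2 = 16.05
s − a = 6.35, s − b = 4.25, s − c = 5.45
s(s−a)(s−b)(s−c) = 16.05·6.35·4.25·5.45 ≈ 2360.66
Area = √2360.66 ≈ 48.5867

Area = 48.59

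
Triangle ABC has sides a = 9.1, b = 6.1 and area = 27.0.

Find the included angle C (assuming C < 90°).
Area = ½·a·b·sin(C)  ⇒  sin(C) = 2·Area/(a·b) = 2·27.0/(9.1·6.1) = 54/55.51 ≈ 0.972798
C = arcsin(0.972798) ≈ 76.6054° (taking the acute solution since C < 90°)

C = 76.61°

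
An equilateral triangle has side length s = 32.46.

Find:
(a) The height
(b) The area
(a) The height splits the triangle into two 30-60-90 halves: h = s·√3/2 = 32.46·1.73205/2 ≈ 56.2224/2 ≈ 28.1112
(b) Area = (√3/4)·s² = (√3/4)·32.46² = (√3/4)·1053.6516 ≈ 0.433013·1053.6516 ≈ 456.245

Height = 28.11, Area = 456.2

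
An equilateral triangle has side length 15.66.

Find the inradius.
r = Area/s with s the semi-perimeter.
Area = (√3/4)·15.66² = (√3/4)·245.2356 ≈ 0.433013·245.2356 ≈ 106.19
s = 3·15.66/2 = 23.49
r ≈ 106.19/23.49 ≈ 4.52065
(Equivalently r = side/(2√3) = 15.66/3.4641 ≈ 4.52065.)

r = 4.521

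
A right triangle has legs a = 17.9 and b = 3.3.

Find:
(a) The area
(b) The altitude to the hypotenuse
(a) The legs are perpendicular, so Area = ½·a·b = ½·17.9·3.3 = ½·59.07 = 29.535
(b) Hypotenuse c = √(a² + b²) = √(320.41 + 10.89) = √331.3 ≈ 18.2016
    Area = ½·c·h_c  ⇒  h_c = 2·Area/c = 59.07/18.2016 ≈ 3.24531

Area = 29.535, h_c = 3.245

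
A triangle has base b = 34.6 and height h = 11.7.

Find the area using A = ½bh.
A = ½·b·h = ½·34.6·11.7 = ½·404.82 = 202.41

Area = 202.41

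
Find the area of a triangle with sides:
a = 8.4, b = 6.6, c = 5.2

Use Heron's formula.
s = (8.4 + 6.6 + 5.2)/2 = 20.2/2 = 10.1
s − a = 1.7, s − b = 3.5, s − c = 4.9
s(s−a)(s−b)(s−c) = 10.1·1.7·3.5·4.9 ≈ 294.466
Area = √294.466 ≈ 17.16

Area = 17.16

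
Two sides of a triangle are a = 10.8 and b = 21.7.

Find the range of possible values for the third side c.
Triangle inequality: |a − b| < c < a + b
|a − b| = |10.8 − 21.7| = 10.9
a + b = 10.8 + 21.7 = 32.5

10.9 < c < 32.5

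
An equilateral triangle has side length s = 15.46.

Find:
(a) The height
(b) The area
(a) The height splits the triangle into two 30-60-90 halves: h = s·√3/2 = 15.46·1.73205/2 ≈ 26.7775/2 ≈ 13.3888
(b) Area = (√3/4)·s² = (√3/4)·15.46² = (√3/4)·239.0116 ≈ 0.433013·239.0116 ≈ 103.495

Height = 13.39, Area = 103.5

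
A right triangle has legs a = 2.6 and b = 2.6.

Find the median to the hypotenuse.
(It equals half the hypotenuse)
Hypotenuse c = √(a² + b²) = √(6.76 + 6.76) = √13.52 ≈ 3.67696
Median to hypotenuse = c/2 ≈ 3.67696/2 ≈ 1.83848

Median = 1.838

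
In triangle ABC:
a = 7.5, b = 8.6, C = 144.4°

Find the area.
Two sides and the included angle (SAS): A = ½·a·b·sin(C) = ½·7.5·8.6·sin(144.4°)
sin(144.4°) ≈ 0.582123
A ≈ ½·64.5·0.582123 = 32.25·0.582123 ≈ 18.7735

Area = 18.77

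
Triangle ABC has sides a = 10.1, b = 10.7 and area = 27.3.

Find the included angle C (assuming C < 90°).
Area = ½·a·b·sin(C)  ⇒  sin(C) = 2·Area/(a·b) = 2·27.3/(10.1·10.7) = 54.6/108.07 ≈ 0.505228
C = arcsin(0.505228) ≈ 30.3465° (taking the acute solution since C < 90°)

C = 30.35°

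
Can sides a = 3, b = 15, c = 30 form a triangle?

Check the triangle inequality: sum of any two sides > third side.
a + b vs c: 3 + 15 = 18 ≤ 30  ✗
a + c vs b: 3 + 30 = 33 > 15  ✓
b + c vs a: 15 + 30 = 45 > 3  ✓

No: 3 + 15 = 18 is not > 30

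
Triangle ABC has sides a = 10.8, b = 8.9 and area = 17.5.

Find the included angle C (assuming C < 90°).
Area = ½·a·b·sin(C)  ⇒  sin(C) = 2·Area/(a·b) = 2·17.5/(10.8·8.9) = 35/96.12 ≈ 0.364128
C = arcsin(0.364128) ≈ 21.3539° (taking the acute solution since C < 90°)

C = 21.35°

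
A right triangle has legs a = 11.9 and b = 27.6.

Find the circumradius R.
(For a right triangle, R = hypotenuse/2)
Hypotenuse c = √(a² + b²) = √(141.61 + 761.76) = √903.37 ≈ 30.0561
R = c/2 ≈ 30.0561/2 ≈ 15.0281

R = 15.03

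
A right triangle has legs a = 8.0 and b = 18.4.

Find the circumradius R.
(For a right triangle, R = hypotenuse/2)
Hypotenuse c = √(a² + b²) = √(64 + 338.56) = √402.56 ≈ 20.0639
R = c/2 ≈ 20.0639/2 ≈ 10.0319

R = 10.03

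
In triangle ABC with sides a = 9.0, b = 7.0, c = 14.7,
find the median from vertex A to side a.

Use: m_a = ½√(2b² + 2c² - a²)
m_a = ½√(2·7.0² + 2·14.7² − 9.0²) = ½√(2·49 + 2·216.09 − 81) = ½√(98 + 432.18 − 81) = ½√449.18
√449.18 ≈ 21.1939, so m_a ≈ 10.5969

m_a = 10.6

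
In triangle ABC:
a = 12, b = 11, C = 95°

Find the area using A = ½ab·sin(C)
A = ½·a·b·sin(C) = ½·12·11·sin(95°)
sin(95°) ≈ 0.996195
A ≈ ½·132·0.996195 = 66·0.996195 ≈ 65.7489

Area = 65.75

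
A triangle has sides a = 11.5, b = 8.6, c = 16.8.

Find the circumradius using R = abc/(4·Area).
First find the area with Heron's formula.
s = (11.5 + 8.6 + 16.8)/2 = 18.45
Area = √(s(s−a)(s−b)(s−c)) = √(18.45·6.95·9.85·1.65) ≈ √2084.02 ≈ 45.651
abc = 11.5·8.6·16.8 = 1661.52
R = abc/(4·Area) ≈ 1661.52/(4·45.651) = 1661.52/182.604 ≈ 9.09903

R = 9.099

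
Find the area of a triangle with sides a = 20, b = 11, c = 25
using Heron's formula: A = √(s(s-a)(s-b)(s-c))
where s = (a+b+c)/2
s = (20 + 11 + 25)/2 = 56/2 = 28
s − a = 8, s − b = 17, s − c = 3
s(s−a)(s−b)(s−c) = 28·8·17·3 = 11424
Area = √11424 ≈ 106.883

s = 28.0, Area = 106.9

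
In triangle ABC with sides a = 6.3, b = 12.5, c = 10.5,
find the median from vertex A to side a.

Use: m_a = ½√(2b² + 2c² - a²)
m_a = ½√(2·12.5² + 2·10.5² − 6.3²) = ½√(2·156.25 + 2·110.25 − 39.69) = ½√(312.5 + 220.5 − 39.69) = ½√493.31
√493.31 ≈ 22.2106, so m_a ≈ 11.1053

m_a = 11.11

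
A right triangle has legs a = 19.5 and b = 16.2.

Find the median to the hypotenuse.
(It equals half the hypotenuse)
Hypotenuse c = √(a² + b²) = √(380.25 + 262.44) = √642.69 ≈ 25.3513
Median to hypotenuse = c/2 ≈ 25.3513/2 ≈ 12.6757

Median = 12.68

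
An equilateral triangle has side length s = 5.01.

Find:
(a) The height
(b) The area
(a) The height splits the triangle into two 30-60-90 halves: h = s·√3/2 = 5.01·1.73205/2 ≈ 8.67757/2 ≈ 4.33879
(b) Area = (√3/4)·s² = (√3/4)·5.01² = (√3/4)·25.1001 ≈ 0.433013·25.1001 ≈ 10.8687

Height = 4.339, Area = 10.87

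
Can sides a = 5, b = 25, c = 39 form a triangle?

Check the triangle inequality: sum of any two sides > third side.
a + b vs c: 5 + 25 = 30 ≤ 39  ✗
a + c vs b: 5 + 39 = 44 > 25  ✓
b + c vs a: 25 + 39 = 64 > 5  ✓

No: 5 + 25 = 30 is not > 39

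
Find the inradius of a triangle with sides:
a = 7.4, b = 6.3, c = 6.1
r = Area/s where s is the semi-perimeter.
s = (7.4 + 6.3 + 6.1)/2 = 19.8/2 = 9.9
Area = √(s(s−a)(s−b)(s−c)) = √(9.9·2.5·3.6·3.8) ≈ √338.58 ≈ 18.4005
r ≈ 18.4005/9.9 ≈ 1.85864

r = 1.859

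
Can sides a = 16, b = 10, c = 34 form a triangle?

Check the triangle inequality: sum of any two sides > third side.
a + b vs c: 16 + 10 = 26 ≤ 34  ✗
a + c vs b: 16 + 34 = 50 > 10  ✓
b + c vs a: 10 + 34 = 44 > 16  ✓

No: 16 + 10 = 26 is not > 34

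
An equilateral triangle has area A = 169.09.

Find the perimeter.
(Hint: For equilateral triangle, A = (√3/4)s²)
A = (√3/4)s²  ⇒  s² = 4A/√3 = 4·169.09/√3 = 676.36/1.73205 ≈ 390.497
s ≈ √390.497 ≈ 19.761
Perimeter = 3s ≈ 3·19.761 ≈ 59.283

Perimeter = 59.28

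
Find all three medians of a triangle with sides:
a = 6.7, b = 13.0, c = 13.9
Median formula: m_a = ½√(2b² + 2c² − a²) (and cyclically). a² = 44.89, b² = 169, c² = 193.21.
m_a = ½√(2·169 + 2·193.21 − 44.89) = ½√679.53 ≈ ½·26.0678 ≈ 13.0339
m_b = ½√(2·44.89 + 2·193.21 − 169) = ½√307.2 ≈ ½·17.5271 ≈ 8.76356
m_c = ½√(2·44.89 + 2·169 − 193.21) = ½√234.57 ≈ ½·15.3157 ≈ 7.65784

m_a = 13.03, m_b = 8.764, m_c = 7.658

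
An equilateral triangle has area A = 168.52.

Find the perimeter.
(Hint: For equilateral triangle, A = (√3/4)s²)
A = (√3/4)s²  ⇒  s² = 4A/√3 = 4·168.52/√3 = 674.08/1.73205 ≈ 389.18
s ≈ √389.18 ≈ 19.7277
Perimeter = 3s ≈ 3·19.7277 ≈ 59.183

Perimeter = 59.18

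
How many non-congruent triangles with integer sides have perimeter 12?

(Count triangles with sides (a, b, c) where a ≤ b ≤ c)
Let a ≤ b ≤ c with a + b + c = 12. The only binding inequality is a + b > c, i.e. 12 − c > c, so c < 12/2; and c ≥ 12/3 since c is the largest side.
So 4 ≤ c ≤ 5. For each c, b runs from ⌈(12 − c)/2⌉ up to c (then a = 12 − b − c satisfies 1 ≤ a ≤ b automatically), giving c − ⌈(12 − c)/2⌉ + 1 choices.
Summing over c: 1 + 2 = 3
Check (closed form: nearest integer to p²/48 for even p, (p+3)²/48 for odd p): 12²/48 = 144/48 ≈ 3.00 → 3

3 triangles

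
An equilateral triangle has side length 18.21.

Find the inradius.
r = Area/s with s the semi-perimeter.
Area = (√3/4)·18.21² = (√3/4)·331.6041 ≈ 0.433013·331.6041 ≈ 143.589
s = 3·18.21/2 = 27.315
r ≈ 143.589/27.315 ≈ 5.25677
(Equivalently r = side/(2√3) = 18.21/3.4641 ≈ 5.25677.)

r = 5.257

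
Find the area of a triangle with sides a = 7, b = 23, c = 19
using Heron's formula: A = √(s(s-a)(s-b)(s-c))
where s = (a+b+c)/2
s = (7 + 23 + 19)/2 = 49/2 = 24.5
s − a = 17.5, s − b = 1.5, s − c = 5.5
s(s−a)(s−b)(s−c) = 24.5·17.5·1.5·5.5 = 3537.1875
Area = √3537.1875 ≈ 59.4743

s = 24.5, Area = 59.47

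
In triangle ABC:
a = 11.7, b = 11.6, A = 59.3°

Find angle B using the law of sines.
a/sin(A) = b/sin(B)  ⇒  sin(B) = b·sin(A)/a = 11.6·sin(59.3°)/11.7
sin(59.3°) ≈ 0.859852
sin(B) ≈ 11.6·0.859852/11.7 ≈ 9.97429/11.7 ≈ 0.852503
B = arcsin(0.852503) ≈ 58.485°
(Since b ≤ a we need B ≤ A, so the obtuse alternative 180° − 58.485° ≈ 121.515° is rejected.)

B = 58.48°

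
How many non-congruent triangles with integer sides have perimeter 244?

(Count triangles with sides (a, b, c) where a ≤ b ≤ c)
Let a ≤ b ≤ c with a + b + c = 244. The only binding inequality is a + b > c, i.e. 244 − c > c, so c < 244/2; and c ≥ 244/3 since c is the largest side.
So 82 ≤ c ≤ 121. For each c, b runs from ⌈(244 − c)/2⌉ up to c (then a = 244 − b − c satisfies 1 ≤ a ≤ b automatically), giving c − ⌈(244 − c)/2⌉ + 1 choices.
Summing over c: 2 + 3 + 5 + 6 + … + 59 + 60  (40 terms, c = 82, …, 121) = 1240
Check (closed form: nearest integer to p²/48 for even p, (p+3)²/48 for odd p): 244²/48 = 59536/48 ≈ 1240.33 → 1240

1240 triangles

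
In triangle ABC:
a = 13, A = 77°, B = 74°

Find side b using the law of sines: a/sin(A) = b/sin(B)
a/sin(A) = b/sin(B)  ⇒  b = a·sin(B)/sin(A) = 13·sin(74°)/sin(77°)
sin(74°) ≈ 0.961262, sin(77°) ≈ 0.97437
b ≈ 13·0.961262/0.97437 ≈ 12.4964/0.97437 ≈ 12.8251

b = 12.83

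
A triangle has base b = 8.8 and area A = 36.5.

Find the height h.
A = ½·b·h  ⇒  h = 2A/b = 2·36.5/8.8 = 73/8.8 ≈ 8.29545

h = 8.295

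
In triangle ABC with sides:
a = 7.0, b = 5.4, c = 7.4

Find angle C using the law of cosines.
c² = a² + b² − 2ab·cos(C)  ⇒  cos(C) = (a² + b² − c²)/(2ab)
cos(C) = (7.0² + 5.4² − 7.4²)/(2·7.0·5.4) = (49 + 29.16 − 54.76)/75.6 = 23.4/75.6 ≈ 0.309524
C = arccos(0.309524) ≈ 71.9695°

C = 71.97°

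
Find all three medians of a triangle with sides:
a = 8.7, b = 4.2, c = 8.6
Median formula: m_a = ½√(2b² + 2c² − a²) (and cyclically). a² = 75.69, b² = 17.64, c² = 73.96.
m_a = ½√(2·17.64 + 2·73.96 − 75.69) = ½√107.51 ≈ ½·10.3687 ≈ 5.18435
m_b = ½√(2·75.69 + 2·73.96 − 17.64) = ½√281.66 ≈ ½·16.7827 ≈ 8.39136
m_c = ½√(2·75.69 + 2·17.64 − 73.96) = ½√112.7 ≈ ½·10.616 ≈ 5.30801

m_a = 5.184, m_b = 8.391, m_c = 5.308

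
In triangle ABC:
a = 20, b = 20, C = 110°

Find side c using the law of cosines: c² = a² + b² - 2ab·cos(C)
c² = 20² + 20² − 2·20·20·cos(110°)
cos(110°) ≈ -0.34202
c² ≈ 400 + 400 − 800·(-0.34202) ≈ 800 + 273.616 ≈ 1073.62
c ≈ √1073.62 ≈ 32.7661

c = 32.77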